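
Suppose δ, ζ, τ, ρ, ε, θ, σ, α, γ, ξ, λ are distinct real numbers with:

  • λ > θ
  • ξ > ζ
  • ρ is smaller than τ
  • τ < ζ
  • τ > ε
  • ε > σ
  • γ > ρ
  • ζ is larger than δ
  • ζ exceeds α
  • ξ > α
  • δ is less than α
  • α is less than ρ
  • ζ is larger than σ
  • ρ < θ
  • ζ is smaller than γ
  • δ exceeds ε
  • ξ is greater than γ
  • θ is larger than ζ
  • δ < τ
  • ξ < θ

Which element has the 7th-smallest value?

Chaining the given pairs: σ < ε < δ < α < ρ < τ < ζ < γ < ξ < θ < λ.
Counting 7 from the smallest end gives ζ.

ζ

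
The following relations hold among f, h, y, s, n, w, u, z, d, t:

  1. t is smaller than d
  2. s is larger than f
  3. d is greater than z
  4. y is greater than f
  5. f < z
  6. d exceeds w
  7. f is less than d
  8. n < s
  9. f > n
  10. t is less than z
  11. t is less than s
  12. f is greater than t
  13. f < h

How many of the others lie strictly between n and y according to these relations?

The relations place n below y. An element lies strictly between them when it is forced above n and also forced below y.
Above n: {f, z, h, d, s}. Below y: {t, f}.
Intersection: {f} — 1.

1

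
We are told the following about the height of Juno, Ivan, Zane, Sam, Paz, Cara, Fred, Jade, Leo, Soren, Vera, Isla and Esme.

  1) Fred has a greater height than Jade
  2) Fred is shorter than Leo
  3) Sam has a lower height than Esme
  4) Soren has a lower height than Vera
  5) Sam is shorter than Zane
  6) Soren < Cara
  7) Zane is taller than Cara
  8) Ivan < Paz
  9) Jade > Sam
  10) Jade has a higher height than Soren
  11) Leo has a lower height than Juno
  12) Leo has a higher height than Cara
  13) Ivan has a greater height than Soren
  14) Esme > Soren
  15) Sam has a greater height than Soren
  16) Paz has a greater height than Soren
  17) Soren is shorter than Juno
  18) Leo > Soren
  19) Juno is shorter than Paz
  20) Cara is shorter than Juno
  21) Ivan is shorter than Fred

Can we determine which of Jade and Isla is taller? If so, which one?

Following every chain through Jade: above Jade we get Fred, Leo, Juno, Paz; below Jade we get Soren, Sam.
Isla is not reached, and no chain runs the other way from Isla to Jade.
So the given relations leave the order of Jade and Isla undetermined.

undetermined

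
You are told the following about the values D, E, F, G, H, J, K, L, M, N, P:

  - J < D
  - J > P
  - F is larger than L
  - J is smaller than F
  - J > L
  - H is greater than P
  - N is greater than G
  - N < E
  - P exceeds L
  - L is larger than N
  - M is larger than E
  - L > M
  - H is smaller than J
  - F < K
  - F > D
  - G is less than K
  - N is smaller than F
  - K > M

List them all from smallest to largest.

Each adjacent pair is fixed by a given relation: G < N; N < E; E < M; M < L; L < P; P < H; H < J; J < D; D < F; F < K. Chaining them end to end gives the full order.

G < N < E < M < L < P < H < J < D < F < K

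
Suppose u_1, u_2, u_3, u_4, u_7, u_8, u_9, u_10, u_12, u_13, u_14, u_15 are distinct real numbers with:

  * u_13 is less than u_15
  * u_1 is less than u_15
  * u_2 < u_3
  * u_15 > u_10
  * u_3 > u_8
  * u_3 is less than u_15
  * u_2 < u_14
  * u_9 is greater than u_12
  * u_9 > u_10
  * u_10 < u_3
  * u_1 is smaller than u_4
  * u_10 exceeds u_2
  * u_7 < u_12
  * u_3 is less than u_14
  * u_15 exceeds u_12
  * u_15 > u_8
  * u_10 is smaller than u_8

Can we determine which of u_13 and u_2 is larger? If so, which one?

undetermined

Following every chain through u_2: above u_2 we get u_10, u_8, u_3, u_14, u_9, u_15.
u_13 is not reached, and no chain runs the other way from u_13 to u_2.
So the given relations leave the order of u_2 and u_13 undetermined.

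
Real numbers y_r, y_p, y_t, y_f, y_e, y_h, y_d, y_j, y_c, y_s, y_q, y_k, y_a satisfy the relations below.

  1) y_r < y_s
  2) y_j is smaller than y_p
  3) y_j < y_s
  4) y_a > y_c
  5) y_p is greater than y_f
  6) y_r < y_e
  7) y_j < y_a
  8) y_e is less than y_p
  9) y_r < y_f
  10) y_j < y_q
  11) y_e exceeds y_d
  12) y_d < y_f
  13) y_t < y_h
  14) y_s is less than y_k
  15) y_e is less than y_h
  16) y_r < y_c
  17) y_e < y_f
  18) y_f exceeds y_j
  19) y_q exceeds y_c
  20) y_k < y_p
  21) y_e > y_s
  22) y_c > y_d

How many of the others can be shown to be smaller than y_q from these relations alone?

From y_q the given relations immediately reach y_j, y_c.
From those, y_r, y_d — 4 in total.
No other element is forced below y_q by the given relations, so the count is 4.

4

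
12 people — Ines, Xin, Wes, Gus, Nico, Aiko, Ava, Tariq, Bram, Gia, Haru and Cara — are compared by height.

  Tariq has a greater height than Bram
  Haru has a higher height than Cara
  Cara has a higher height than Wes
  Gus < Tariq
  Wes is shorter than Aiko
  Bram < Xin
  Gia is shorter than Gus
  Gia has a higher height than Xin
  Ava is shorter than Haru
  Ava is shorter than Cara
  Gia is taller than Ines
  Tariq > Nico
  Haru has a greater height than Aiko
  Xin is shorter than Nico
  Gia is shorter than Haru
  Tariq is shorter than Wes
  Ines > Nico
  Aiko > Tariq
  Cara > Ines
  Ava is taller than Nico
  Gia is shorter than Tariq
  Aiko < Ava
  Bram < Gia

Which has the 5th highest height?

Piecing the relations together gives one ordering: Bram < Xin < Nico < Ines < Gia < Gus < Tariq < Wes < Aiko < Ava < Cara < Haru.
The 5th largest is Wes.

Wes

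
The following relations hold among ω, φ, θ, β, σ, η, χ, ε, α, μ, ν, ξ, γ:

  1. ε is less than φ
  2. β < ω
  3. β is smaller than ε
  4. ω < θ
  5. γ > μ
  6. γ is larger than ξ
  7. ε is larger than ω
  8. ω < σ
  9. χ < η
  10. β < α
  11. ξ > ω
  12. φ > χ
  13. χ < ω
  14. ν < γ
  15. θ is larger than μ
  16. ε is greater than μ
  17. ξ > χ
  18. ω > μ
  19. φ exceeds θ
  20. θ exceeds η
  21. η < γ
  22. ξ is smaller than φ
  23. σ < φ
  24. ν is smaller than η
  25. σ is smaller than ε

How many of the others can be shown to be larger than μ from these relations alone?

7

From μ the given relations immediately reach ω, ε, θ, γ.
From those, ξ, σ, φ — 7 in total.
Nothing else is reachable above μ; 7 in all.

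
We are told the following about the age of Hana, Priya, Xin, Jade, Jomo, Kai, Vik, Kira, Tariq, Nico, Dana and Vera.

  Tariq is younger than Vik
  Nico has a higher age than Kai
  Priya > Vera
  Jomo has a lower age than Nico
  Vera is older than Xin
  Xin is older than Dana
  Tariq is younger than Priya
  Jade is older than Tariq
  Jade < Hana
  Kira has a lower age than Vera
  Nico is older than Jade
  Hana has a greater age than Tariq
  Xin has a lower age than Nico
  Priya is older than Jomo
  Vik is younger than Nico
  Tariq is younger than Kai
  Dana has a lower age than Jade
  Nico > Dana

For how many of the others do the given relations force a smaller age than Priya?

6

From Priya the given relations immediately reach Jomo, Tariq, Vera.
From those, Kira, Xin — 5 in total.
From those, Dana — 6 in total.
Nothing else is reachable below Priya; 6 in all.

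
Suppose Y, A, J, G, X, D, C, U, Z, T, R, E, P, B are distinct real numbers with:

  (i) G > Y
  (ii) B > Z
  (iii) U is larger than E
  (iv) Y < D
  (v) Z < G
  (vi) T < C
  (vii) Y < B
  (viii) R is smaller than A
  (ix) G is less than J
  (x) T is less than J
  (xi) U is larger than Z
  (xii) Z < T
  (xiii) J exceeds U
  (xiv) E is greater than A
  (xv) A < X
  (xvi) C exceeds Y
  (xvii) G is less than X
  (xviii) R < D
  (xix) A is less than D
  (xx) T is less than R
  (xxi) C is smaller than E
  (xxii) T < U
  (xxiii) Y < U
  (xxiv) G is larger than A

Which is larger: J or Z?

Following the relations from Z: Z < T < R < A < G < J.
So Z < J; J is the larger of the two.

J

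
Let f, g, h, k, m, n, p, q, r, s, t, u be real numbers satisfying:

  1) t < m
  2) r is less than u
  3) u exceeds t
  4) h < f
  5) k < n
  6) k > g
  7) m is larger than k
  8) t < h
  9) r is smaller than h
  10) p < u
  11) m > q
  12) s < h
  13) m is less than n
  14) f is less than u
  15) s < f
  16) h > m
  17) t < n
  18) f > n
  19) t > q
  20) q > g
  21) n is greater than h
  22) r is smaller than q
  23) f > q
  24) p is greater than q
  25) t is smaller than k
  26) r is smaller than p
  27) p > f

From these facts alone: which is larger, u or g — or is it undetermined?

Link the given pairs in sequence: g < q; q < t; t < k; k < m; m < h; h < n; n < f; f < p; p < u.
Chaining these gives g < q < t < k < m < h < n < f < p < u.
So u is larger.

u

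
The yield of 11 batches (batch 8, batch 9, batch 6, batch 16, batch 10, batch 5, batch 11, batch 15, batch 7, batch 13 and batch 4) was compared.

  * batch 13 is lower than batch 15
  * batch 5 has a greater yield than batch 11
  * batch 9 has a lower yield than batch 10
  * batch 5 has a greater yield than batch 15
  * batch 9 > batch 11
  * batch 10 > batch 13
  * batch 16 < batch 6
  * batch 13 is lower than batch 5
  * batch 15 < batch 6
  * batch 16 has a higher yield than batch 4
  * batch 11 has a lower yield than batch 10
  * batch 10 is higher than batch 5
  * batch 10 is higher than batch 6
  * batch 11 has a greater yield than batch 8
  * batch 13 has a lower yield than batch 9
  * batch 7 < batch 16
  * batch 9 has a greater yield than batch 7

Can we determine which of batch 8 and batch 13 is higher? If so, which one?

undetermined

Following every chain through batch 13: above batch 13 we get batch 15, batch 9, batch 5, batch 6, batch 10.
batch 8 is not reached, and no chain runs the other way from batch 8 to batch 13.
So the given relations leave the order of batch 13 and batch 8 undetermined.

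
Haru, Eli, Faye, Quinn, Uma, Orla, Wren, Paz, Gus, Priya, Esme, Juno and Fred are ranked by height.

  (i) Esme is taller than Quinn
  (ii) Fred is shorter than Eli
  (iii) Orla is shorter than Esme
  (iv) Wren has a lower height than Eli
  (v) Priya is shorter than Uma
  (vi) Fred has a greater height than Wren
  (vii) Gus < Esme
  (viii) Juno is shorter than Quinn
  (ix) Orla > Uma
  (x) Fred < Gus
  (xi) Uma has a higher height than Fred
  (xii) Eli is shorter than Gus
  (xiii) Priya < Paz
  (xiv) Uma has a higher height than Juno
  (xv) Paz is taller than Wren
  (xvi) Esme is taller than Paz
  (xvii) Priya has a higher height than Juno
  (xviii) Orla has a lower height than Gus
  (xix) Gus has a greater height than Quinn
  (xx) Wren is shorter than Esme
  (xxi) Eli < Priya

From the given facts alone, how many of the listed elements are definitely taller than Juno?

7

The elements the relations force above Juno are Priya, Uma, Paz, Orla, Quinn, Gus, Esme — no chain reaches any other.
That is 7.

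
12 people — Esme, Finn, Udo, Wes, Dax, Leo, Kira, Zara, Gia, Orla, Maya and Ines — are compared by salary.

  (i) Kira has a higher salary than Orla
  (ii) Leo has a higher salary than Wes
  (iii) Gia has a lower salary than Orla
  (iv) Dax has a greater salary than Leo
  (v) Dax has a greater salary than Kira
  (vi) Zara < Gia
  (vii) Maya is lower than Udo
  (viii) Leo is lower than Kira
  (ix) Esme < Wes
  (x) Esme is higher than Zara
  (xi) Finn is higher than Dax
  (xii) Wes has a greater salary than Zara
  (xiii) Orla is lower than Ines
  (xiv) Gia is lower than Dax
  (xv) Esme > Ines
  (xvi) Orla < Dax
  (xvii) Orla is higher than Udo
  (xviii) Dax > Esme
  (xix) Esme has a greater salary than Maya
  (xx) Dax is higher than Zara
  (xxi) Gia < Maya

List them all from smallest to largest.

Each adjacent pair is fixed by a given relation: Zara < Gia; Gia < Maya; Maya < Udo; Udo < Orla; Orla < Ines; Ines < Esme; Esme < Wes; Wes < Leo; Leo < Kira; Kira < Dax; Dax < Finn. Chaining them end to end gives the full order.

Zara < Gia < Maya < Udo < Orla < Ines < Esme < Wes < Leo < Kira < Dax < Finn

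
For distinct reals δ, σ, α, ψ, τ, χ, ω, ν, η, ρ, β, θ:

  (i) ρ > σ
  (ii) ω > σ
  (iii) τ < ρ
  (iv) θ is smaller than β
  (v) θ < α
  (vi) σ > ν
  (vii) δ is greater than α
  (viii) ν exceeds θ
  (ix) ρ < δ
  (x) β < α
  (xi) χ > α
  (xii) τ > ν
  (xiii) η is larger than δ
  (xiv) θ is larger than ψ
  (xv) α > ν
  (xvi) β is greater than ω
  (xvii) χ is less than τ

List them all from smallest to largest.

Nothing is placed below ψ, so it is least; from there ψ < θ; θ < ν; ν < σ; σ < ω; ω < β; β < α; α < χ; χ < τ; τ < ρ; ρ < δ; δ < η, each given directly.

ψ < θ < ν < σ < ω < β < α < χ < τ < ρ < δ < η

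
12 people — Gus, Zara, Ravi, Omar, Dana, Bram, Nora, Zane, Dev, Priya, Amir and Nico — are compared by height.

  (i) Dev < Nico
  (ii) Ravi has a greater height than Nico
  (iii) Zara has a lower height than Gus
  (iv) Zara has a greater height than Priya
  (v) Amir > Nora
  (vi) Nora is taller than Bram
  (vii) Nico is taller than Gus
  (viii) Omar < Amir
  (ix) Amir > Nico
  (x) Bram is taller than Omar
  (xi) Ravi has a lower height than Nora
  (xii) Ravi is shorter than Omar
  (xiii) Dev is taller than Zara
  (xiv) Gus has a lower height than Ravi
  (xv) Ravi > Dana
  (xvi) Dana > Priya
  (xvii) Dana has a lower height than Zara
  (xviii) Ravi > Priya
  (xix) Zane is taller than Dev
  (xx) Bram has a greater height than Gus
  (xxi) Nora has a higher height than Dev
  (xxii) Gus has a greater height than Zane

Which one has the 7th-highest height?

Piecing the relations together gives one ordering: Priya < Dana < Zara < Dev < Zane < Gus < Nico < Ravi < Omar < Bram < Nora < Amir.
Counting 7 from the largest end gives Gus.

Gus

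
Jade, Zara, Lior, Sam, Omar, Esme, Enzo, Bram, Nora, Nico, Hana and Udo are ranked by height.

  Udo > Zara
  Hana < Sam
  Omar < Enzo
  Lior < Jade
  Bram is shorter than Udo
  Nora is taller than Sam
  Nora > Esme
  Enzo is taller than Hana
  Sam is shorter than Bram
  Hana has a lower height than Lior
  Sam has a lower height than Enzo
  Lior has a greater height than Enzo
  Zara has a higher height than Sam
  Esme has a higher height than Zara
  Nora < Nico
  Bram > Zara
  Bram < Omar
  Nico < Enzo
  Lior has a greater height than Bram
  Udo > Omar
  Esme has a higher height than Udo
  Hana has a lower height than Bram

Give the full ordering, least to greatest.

Nothing is placed below Hana, so it is least; from there Hana < Sam; Sam < Zara; Zara < Bram; Bram < Omar; Omar < Udo; Udo < Esme; Esme < Nora; Nora < Nico; Nico < Enzo; Enzo < Lior; Lior < Jade, each given directly.

Hana < Sam < Zara < Bram < Omar < Udo < Esme < Nora < Nico < Enzo < Lior < Jade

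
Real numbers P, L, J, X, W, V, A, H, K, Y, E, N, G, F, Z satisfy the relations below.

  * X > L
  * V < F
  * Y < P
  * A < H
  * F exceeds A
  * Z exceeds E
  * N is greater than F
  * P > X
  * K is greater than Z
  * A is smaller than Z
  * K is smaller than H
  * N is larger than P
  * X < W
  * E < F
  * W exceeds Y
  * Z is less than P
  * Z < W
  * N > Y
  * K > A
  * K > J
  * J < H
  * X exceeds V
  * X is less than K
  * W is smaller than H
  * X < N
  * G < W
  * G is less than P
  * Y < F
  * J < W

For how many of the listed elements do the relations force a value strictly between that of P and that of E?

1

The relations place E below P. An element lies strictly between them when it is forced above E and also forced below P.
Above E: {Z, F, W, K, N, H}. Below P: {L, Y, A, G, Z, V, X}.
Intersection: {Z} — 1.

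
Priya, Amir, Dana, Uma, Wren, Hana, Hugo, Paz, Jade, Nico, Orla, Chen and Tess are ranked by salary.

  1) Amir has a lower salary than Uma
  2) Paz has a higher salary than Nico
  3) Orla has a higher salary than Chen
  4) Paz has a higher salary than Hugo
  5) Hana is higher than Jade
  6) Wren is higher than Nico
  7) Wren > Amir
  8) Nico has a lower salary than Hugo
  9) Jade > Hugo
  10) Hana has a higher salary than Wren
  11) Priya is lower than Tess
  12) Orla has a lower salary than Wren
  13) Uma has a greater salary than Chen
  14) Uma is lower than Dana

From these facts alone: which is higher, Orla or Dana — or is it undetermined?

Following every chain through Orla: above Orla we get Wren, Hana; below Orla we get Chen.
Dana is not reached, and no chain runs the other way from Dana to Orla.
So the given relations leave the order of Orla and Dana undetermined.

undetermined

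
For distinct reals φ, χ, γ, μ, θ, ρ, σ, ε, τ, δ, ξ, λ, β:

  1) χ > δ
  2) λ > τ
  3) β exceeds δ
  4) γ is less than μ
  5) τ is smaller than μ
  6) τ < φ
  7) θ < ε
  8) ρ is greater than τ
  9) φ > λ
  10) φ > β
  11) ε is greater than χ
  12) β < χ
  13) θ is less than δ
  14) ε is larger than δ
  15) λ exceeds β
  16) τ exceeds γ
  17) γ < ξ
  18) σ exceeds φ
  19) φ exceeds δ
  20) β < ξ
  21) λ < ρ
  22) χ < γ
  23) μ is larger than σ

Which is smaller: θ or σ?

θ < δ < β < χ < γ < τ < λ < φ < σ, by transitivity through δ, β, χ, γ, τ, λ, φ.
So θ < σ; θ is the smaller of the two.

θ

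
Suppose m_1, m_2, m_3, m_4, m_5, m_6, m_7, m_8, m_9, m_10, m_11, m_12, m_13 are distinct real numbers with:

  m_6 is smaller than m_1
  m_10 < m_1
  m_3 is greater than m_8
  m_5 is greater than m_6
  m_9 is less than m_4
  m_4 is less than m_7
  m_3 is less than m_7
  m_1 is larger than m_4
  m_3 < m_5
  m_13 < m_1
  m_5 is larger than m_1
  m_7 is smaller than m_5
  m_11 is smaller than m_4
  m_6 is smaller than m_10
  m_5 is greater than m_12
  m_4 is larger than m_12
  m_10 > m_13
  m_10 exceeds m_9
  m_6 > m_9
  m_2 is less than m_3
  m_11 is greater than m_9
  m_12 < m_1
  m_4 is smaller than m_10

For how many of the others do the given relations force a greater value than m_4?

Directly above m_4: m_10, m_7, m_1.
One step further: m_5 (4 so far).
Nothing else is reachable above m_4; 4 in all.

4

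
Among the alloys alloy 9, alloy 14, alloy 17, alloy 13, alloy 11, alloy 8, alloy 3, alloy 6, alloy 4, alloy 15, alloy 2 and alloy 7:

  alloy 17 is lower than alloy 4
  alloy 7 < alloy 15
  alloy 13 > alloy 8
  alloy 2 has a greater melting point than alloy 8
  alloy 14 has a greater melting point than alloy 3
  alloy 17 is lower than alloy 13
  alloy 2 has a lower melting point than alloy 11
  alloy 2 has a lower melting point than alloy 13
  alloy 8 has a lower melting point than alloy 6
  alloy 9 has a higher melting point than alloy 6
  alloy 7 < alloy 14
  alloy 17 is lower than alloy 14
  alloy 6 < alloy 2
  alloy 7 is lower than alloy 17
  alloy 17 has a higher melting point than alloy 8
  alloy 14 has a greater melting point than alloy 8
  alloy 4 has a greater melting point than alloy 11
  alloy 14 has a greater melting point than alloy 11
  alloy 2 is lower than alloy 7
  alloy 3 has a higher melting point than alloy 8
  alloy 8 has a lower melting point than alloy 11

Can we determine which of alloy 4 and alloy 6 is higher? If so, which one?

alloy 4

Following the relations from alloy 6: alloy 6 < alloy 2 < alloy 7 < alloy 17 < alloy 4.
So alloy 4 is higher.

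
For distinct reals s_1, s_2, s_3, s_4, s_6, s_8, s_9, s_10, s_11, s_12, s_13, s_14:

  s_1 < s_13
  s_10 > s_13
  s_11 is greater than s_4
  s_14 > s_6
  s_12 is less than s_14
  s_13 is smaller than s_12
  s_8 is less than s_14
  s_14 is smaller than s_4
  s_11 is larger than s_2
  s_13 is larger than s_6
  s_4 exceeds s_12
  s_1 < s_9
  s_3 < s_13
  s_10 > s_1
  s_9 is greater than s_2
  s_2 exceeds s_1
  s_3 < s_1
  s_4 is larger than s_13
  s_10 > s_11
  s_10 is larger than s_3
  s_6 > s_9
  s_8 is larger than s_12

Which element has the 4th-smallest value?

Chaining the given pairs: s_3 < s_1 < s_2 < s_9 < s_6 < s_13 < s_12 < s_8 < s_14 < s_4 < s_11 < s_10.
Counting 4 from the smallest end gives s_9.

s_9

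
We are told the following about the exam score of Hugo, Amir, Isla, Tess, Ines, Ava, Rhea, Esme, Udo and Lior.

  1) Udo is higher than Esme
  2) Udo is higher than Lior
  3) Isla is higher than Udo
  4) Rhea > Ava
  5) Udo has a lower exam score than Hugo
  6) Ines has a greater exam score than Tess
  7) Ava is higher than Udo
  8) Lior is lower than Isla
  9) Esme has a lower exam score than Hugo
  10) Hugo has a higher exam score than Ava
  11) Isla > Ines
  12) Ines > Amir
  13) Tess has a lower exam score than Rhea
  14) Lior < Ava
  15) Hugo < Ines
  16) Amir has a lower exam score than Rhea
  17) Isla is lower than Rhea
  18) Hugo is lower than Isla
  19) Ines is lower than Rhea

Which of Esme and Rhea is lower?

Esme

The relevant relations are Esme < Udo; Udo < Ava; Ava < Hugo; Hugo < Ines; Ines < Isla; Isla < Rhea.
Together: Esme < Udo < Ava < Hugo < Ines < Isla < Rhea.
So Esme < Rhea; Esme is the lower of the two.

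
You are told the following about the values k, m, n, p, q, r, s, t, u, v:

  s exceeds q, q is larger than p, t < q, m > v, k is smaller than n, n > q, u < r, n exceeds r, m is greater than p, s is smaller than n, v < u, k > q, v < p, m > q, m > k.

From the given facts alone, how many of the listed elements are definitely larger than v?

The elements the relations force above v are p, u, r, q, s, k, n, m — no chain reaches any other.
That is 8.

8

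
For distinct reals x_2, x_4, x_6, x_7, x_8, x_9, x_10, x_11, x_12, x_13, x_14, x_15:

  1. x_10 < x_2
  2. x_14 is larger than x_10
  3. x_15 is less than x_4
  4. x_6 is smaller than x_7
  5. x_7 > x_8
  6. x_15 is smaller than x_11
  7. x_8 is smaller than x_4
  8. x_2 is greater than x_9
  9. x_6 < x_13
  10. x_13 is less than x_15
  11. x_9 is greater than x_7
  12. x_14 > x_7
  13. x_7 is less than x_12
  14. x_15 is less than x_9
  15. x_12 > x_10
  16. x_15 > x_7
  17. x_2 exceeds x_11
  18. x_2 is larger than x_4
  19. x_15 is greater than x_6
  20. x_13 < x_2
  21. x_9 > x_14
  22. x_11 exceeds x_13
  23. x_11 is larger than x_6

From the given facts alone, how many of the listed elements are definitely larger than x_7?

7

Directly above x_7: x_15, x_12, x_14, x_9.
One step further: x_4, x_11, x_2 (7 so far).
No other element is forced above x_7 by the given relations, so the count is 7.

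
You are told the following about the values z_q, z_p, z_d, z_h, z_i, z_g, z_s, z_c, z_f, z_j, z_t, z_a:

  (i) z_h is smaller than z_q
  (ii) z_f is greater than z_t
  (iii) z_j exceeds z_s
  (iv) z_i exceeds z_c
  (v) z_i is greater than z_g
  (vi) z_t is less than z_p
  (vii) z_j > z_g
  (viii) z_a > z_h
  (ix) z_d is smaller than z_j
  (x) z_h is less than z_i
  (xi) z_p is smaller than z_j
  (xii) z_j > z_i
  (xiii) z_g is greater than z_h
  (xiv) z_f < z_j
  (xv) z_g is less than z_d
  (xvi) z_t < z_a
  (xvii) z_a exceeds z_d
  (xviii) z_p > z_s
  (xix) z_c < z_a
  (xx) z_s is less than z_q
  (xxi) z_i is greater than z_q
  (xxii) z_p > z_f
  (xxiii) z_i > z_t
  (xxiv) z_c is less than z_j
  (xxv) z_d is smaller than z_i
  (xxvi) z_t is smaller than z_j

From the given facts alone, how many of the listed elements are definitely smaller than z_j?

Directly below z_j: z_t, z_f, z_g, z_c, z_s, z_d, z_p, z_i.
One step further: z_h, z_q (10 so far).
Nothing else is reachable below z_j; 10 in all.

10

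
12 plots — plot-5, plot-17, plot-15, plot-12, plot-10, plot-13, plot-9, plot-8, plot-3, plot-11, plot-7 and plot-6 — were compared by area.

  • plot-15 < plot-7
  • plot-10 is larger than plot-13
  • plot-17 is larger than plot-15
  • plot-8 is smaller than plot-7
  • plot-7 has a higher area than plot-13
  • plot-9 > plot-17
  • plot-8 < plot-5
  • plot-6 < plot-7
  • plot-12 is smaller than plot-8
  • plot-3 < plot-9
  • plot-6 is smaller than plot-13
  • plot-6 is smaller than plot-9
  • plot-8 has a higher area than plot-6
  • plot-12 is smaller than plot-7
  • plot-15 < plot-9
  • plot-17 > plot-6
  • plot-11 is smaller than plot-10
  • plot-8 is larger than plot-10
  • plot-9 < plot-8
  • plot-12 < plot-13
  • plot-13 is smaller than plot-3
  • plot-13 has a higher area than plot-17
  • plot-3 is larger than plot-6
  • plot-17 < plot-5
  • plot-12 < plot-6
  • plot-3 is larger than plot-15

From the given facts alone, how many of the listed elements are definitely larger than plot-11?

From plot-11 the given relations immediately reach plot-10.
From those, plot-8 — 2 in total.
From those, plot-5, plot-7 — 4 in total.
Nothing else is reachable above plot-11; 4 in all.

4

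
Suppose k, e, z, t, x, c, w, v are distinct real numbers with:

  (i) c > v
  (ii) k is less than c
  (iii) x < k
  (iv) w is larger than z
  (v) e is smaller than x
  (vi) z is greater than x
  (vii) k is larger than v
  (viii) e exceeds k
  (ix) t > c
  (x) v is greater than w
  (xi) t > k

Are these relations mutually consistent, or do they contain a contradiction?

We have k < e stated directly, yet also e < x < z < w < v < k by chaining the others — so e < k. Contradiction.

inconsistent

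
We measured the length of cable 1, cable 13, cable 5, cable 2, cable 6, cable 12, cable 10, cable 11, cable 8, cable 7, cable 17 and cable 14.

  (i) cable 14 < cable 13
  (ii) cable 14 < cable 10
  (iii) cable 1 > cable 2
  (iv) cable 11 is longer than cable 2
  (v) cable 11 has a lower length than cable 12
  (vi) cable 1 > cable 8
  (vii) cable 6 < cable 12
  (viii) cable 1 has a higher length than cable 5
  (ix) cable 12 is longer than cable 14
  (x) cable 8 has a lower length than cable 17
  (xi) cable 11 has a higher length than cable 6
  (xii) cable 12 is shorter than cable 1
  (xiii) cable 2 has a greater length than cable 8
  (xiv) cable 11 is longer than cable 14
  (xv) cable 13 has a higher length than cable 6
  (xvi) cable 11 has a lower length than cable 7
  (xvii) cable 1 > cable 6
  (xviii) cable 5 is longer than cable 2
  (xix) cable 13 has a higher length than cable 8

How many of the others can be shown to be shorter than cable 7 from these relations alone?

5

Directly below cable 7: cable 11.
One step further: cable 6, cable 14, cable 2 (4 so far).
One step further: cable 8 (5 so far).
Nothing else is reachable below cable 7; 5 in all.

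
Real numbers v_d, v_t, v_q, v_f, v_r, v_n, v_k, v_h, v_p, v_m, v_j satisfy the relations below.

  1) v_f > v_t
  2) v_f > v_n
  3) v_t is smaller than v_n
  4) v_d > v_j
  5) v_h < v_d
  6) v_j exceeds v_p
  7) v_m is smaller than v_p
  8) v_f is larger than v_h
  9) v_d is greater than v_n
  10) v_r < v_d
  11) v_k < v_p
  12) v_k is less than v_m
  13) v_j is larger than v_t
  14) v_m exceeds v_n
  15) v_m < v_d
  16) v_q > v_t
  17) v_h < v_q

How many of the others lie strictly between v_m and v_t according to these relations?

1

The relations place v_t below v_m. An element lies strictly between them when it is forced above v_t and also forced below v_m.
Above v_t: {v_n, v_p, v_q, v_j, v_d, v_f}. Below v_m: {v_n, v_k}.
Intersection: {v_n} — 1.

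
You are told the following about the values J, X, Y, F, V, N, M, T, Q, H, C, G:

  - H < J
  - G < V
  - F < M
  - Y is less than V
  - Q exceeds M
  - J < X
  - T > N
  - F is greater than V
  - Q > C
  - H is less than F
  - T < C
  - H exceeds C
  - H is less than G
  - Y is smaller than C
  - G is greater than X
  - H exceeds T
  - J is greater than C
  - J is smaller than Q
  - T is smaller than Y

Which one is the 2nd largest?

M

Piecing the relations together gives one ordering: N < T < Y < C < H < J < X < G < V < F < M < Q.
The 2nd largest is M.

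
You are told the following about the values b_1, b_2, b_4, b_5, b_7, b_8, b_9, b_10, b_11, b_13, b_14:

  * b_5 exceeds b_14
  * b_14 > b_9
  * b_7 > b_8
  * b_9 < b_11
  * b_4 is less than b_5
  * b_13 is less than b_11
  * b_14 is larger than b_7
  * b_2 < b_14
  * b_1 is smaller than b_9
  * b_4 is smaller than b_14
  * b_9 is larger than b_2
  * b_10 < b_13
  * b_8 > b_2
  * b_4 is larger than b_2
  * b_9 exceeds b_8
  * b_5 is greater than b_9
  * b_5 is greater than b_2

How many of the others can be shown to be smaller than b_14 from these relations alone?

6

From b_14 the given relations immediately reach b_2, b_9, b_4, b_7.
From those, b_8, b_1 — 6 in total.
No other element is forced below b_14 by the given relations, so the count is 6.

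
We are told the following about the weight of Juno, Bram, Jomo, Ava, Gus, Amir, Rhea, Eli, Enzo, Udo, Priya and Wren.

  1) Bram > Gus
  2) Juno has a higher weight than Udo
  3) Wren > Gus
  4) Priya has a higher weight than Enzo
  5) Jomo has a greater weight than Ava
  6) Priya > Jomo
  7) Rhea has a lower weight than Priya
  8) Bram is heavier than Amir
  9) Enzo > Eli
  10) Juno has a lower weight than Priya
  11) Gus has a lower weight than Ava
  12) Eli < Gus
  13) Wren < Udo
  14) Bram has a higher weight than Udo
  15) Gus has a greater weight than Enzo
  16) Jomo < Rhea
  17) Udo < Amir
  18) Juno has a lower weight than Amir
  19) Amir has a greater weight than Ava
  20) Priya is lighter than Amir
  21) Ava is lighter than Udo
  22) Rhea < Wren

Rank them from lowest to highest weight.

Eli < Enzo < Gus < Ava < Jomo < Rhea < Wren < Udo < Juno < Priya < Amir < Bram

Nothing is placed below Eli, so it is least; from there Eli < Enzo; Enzo < Gus; Gus < Ava; Ava < Jomo; Jomo < Rhea; Rhea < Wren; Wren < Udo; Udo < Juno; Juno < Priya; Priya < Amir; Amir < Bram, each given directly.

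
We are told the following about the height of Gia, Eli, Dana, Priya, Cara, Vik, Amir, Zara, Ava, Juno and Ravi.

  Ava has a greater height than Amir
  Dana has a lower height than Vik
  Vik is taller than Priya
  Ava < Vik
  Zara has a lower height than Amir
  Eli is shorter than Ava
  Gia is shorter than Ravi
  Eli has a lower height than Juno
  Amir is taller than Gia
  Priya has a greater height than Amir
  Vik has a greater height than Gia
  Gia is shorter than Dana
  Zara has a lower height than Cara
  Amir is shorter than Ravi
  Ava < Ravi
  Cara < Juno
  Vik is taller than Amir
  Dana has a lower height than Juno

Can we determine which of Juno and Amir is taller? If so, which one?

undetermined

Following every chain through Amir: above Amir we get Ava, Ravi, Priya, Vik; below Amir we get Zara, Gia.
Juno is not reached, and no chain runs the other way from Juno to Amir.
So the given relations leave the order of Amir and Juno undetermined.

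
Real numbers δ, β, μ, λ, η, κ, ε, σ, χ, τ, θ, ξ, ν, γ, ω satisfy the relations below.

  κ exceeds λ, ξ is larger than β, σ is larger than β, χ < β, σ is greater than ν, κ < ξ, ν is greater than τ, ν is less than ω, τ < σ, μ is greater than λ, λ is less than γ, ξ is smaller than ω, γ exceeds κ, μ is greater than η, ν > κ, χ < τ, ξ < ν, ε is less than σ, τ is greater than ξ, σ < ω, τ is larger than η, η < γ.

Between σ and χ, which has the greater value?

σ

Following the relations from χ: χ < β < ξ < τ < ν < σ.
So χ < σ; σ is the larger of the two.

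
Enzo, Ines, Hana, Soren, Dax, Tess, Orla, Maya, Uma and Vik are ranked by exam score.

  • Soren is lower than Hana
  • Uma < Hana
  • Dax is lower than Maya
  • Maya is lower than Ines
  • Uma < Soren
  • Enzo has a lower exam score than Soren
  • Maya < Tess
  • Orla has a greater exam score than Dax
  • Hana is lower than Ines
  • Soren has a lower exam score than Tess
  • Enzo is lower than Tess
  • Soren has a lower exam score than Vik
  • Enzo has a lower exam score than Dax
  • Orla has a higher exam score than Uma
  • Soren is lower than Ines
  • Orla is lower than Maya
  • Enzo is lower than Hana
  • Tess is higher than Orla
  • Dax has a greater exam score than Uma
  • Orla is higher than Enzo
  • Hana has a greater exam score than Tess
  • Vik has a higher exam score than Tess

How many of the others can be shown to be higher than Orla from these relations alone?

5

The elements the relations force above Orla are Maya, Tess, Vik, Hana, Ines — no chain reaches any other.
That is 5.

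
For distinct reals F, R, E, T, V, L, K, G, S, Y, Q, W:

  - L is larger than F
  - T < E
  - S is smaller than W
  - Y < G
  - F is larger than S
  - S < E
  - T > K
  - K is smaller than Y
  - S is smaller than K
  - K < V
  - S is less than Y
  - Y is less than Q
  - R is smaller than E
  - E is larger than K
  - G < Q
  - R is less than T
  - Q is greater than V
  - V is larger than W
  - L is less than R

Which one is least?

S

K is not least since S < K; Y is not least since S < Y; W is not least since S < W; F is not least since S < F; G is not least since Y < G; L is not least since F < L; V is not least since W < V; R is not least since L < R; T is not least since R < T; Q is not least since G < Q; E is not least since T < E.
Only S has nothing below it, so S is the least.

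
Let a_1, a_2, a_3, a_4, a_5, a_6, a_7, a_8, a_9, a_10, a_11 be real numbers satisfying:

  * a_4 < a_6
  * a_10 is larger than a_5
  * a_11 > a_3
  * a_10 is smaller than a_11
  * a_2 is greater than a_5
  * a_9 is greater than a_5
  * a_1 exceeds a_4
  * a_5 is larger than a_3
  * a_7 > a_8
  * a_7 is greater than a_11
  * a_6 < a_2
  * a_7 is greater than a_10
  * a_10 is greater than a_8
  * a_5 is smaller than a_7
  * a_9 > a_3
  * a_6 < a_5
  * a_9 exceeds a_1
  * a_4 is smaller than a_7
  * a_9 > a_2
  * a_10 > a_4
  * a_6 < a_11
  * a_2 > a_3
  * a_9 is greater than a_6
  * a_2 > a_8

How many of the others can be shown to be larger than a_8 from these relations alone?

5

The elements the relations force above a_8 are a_10, a_2, a_9, a_11, a_7 — no chain reaches any other.
That is 5.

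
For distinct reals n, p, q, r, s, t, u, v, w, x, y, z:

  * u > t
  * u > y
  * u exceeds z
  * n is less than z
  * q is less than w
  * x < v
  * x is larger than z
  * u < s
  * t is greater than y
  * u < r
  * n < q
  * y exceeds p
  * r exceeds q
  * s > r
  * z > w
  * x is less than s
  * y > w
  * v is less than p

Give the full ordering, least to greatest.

n < q < w < z < x < v < p < y < t < u < r < s

The consecutive links are each given: n < q; q < w; w < z; z < x; x < v; v < p; p < y; y < t; t < u; u < r; r < s.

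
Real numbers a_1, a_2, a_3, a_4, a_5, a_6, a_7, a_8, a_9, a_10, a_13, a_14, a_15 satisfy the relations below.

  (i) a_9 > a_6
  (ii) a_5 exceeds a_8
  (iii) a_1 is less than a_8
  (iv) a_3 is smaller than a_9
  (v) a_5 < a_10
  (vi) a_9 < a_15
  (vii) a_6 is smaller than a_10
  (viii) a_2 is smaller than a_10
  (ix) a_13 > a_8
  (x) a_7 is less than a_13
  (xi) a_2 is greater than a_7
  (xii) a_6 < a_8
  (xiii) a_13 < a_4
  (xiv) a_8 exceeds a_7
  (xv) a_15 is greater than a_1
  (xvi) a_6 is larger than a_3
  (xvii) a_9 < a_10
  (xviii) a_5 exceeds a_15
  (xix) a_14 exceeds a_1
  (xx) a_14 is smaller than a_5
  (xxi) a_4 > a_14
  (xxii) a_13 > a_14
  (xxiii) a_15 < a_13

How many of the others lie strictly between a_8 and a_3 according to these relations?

Chaining upward from a_3 reaches: a_6, a_9, a_15, a_13, a_4, a_5, a_10.
Chaining downward from a_8 reaches: a_1, a_7, a_6.
Strictly between a_3 and a_8 are those in both lists: a_6 — 1 element.

1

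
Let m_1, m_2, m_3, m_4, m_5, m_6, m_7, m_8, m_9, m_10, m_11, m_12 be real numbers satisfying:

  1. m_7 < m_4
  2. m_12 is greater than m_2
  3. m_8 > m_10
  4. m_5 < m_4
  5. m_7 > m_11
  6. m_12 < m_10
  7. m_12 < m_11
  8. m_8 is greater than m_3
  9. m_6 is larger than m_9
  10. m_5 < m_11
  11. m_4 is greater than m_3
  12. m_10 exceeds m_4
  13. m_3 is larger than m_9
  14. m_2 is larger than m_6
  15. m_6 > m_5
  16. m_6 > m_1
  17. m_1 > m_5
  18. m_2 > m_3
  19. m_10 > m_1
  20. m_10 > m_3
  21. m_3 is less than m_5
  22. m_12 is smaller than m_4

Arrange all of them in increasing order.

The consecutive links are each given: m_9 < m_3; m_3 < m_5; m_5 < m_1; m_1 < m_6; m_6 < m_2; m_2 < m_12; m_12 < m_11; m_11 < m_7; m_7 < m_4; m_4 < m_10; m_10 < m_8.

m_9 < m_3 < m_5 < m_1 < m_6 < m_2 < m_12 < m_11 < m_7 < m_4 < m_10 < m_8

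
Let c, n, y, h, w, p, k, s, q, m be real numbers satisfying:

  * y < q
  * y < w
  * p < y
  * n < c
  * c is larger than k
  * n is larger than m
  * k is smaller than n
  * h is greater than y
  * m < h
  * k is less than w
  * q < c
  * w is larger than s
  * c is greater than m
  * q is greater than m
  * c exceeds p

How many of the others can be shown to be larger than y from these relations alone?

The elements the relations force above y are h, q, w, c — no chain reaches any other.
That is 4.

4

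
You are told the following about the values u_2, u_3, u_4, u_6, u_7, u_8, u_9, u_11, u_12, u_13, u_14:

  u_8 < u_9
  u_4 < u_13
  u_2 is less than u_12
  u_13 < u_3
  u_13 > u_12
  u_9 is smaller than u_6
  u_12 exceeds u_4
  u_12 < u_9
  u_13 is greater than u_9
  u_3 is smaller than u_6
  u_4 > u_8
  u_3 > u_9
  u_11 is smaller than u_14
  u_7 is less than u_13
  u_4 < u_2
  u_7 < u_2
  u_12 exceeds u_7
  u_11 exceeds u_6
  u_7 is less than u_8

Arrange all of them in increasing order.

Nothing is placed below u_7, so it is least; from there u_7 < u_8; u_8 < u_4; u_4 < u_2; u_2 < u_12; u_12 < u_9; u_9 < u_13; u_13 < u_3; u_3 < u_6; u_6 < u_11; u_11 < u_14, each given directly.

u_7 < u_8 < u_4 < u_2 < u_12 < u_9 < u_13 < u_3 < u_6 < u_11 < u_14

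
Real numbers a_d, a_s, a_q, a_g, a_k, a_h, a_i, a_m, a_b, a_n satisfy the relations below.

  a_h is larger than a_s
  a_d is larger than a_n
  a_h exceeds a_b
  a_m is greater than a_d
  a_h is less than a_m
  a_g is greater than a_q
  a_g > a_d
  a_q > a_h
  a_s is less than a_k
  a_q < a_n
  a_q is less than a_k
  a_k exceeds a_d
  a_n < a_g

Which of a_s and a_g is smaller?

The relevant relations are a_s < a_h; a_h < a_q; a_q < a_n; a_n < a_d; a_d < a_g.
Together: a_s < a_h < a_q < a_n < a_d < a_g.
So a_s < a_g; a_s is the smaller of the two.

a_s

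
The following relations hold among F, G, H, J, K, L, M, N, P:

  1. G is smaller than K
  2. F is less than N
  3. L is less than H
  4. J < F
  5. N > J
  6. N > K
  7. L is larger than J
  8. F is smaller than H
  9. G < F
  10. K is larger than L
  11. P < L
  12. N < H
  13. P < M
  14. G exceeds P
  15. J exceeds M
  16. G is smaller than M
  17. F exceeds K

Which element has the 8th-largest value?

G

Chaining the given pairs: P < G < M < J < L < K < F < N < H.
Counting 8 from the largest end gives G.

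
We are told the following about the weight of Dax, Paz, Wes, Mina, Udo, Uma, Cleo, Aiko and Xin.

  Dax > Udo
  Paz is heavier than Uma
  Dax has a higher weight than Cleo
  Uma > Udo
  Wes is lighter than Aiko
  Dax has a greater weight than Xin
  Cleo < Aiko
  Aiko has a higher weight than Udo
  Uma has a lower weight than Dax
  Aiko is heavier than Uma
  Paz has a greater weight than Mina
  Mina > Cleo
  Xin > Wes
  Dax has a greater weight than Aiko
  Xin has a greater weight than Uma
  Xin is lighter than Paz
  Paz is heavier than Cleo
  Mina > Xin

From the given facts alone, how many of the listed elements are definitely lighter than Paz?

6

Directly below Paz: Cleo, Uma, Xin, Mina.
One step further: Udo, Wes (6 so far).
No other element is forced below Paz by the given relations, so the count is 6.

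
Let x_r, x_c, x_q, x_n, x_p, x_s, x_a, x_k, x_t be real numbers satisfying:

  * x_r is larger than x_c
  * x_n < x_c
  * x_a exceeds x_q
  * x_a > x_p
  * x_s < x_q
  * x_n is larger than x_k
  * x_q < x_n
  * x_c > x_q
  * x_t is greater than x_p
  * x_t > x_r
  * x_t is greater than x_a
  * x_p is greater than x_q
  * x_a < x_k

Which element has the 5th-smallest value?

Piecing the relations together gives one ordering: x_s < x_q < x_p < x_a < x_k < x_n < x_c < x_r < x_t.
The 5th smallest is x_k.

x_k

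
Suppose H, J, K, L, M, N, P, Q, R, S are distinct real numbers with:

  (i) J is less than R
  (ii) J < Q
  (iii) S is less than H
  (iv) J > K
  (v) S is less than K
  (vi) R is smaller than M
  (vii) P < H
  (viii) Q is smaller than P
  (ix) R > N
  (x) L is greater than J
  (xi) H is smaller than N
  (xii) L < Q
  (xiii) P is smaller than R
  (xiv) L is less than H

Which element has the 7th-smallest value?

The consecutive relations fix a unique order: S < K < J < L < Q < P < H < N < R < M.
The 7th smallest is H.

H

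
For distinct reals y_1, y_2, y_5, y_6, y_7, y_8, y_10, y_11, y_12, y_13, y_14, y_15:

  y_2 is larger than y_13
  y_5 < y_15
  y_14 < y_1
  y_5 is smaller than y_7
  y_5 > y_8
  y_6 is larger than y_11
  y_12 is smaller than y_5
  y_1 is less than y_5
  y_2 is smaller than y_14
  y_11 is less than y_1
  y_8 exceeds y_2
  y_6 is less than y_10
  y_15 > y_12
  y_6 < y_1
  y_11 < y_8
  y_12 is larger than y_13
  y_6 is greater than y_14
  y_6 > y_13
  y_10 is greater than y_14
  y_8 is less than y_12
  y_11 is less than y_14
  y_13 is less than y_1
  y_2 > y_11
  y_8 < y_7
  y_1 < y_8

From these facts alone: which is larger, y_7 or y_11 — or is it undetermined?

y_7

Chaining the given relations: y_11 < y_2 < y_14 < y_6 < y_1 < y_8 < y_12 < y_5 < y_7.
So y_7 is larger.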